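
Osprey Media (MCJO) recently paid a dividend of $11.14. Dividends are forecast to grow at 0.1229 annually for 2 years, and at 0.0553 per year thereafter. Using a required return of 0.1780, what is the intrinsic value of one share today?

$107.80

Two-stage DDM. Project D₁…D_2 at 0.1229, terminal growth 0.0553, discount at r = 0.178.
D_1 = 12.5091
D_2 = 14.0465
Terminal value at t=2: TV = D_3/(r−g) = 14.8232/(0.178−0.0553) = 120.8088
P₀ = 12.5091/(1+0.178)^1 + 14.0465/(1+0.178)^2 + 120.8088/(1+0.178)^2 = 107.7991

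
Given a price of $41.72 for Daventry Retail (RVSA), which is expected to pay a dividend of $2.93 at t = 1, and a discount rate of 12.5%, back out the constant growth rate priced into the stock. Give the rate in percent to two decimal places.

5.48%

From P₀ = D₁/(r − g), the implied growth is g = r − D₁/P₀.
g = 0.125 − 2.93/41.72 = 0.125 − 0.07023 = 0.05477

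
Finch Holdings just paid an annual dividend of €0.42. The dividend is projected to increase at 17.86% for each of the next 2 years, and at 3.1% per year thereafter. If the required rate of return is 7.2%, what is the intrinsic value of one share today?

Two-stage DDM. Project D₁…D_2 at 0.1786, terminal growth 0.031, discount at r = 0.072.
D_1 = 0.4950
D_2 = 0.5834
Terminal value at t=2: TV = D_3/(r−g) = 0.6015/(0.072−0.031) = 14.6709
P₀ = 0.4950/(1+0.072)^1 + 0.5834/(1+0.072)^2 + 14.6709/(1+0.072)^2 = 13.7358

€13.74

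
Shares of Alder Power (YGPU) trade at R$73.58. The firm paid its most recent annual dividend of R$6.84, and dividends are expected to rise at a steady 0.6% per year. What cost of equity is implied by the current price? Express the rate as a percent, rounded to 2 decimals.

Rearranging the constant-growth DDM: r = D₁/P₀ + g.
D₁ = 6.84 × (1 + 0.006) = 6.8810.
r = 6.8810 / 73.58 + 0.006 = 0.09352 + 0.006 = 0.09952

9.95%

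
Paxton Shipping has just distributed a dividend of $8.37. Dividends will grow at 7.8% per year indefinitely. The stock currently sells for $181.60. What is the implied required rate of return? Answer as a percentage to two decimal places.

Rearranging the constant-growth DDM: r = D₁/P₀ + g.
D₁ = 8.37 × (1 + 0.078) = 9.0229.
r = 9.0229 / 181.60 + 0.078 = 0.04969 + 0.078 = 0.12769

12.77%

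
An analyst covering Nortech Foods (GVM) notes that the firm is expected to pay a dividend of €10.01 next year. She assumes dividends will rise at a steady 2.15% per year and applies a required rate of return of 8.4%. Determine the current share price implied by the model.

€160.16

Gordon growth model: P₀ = D₁/(r − g), with D₁ = 10.01 given directly.
P₀ = 10.0100 / (0.084 − 0.0215) = 10.0100 / 0.0625 = 160.1600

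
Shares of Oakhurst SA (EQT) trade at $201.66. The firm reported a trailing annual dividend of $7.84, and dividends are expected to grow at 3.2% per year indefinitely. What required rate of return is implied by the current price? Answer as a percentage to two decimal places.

Rearranging the constant-growth DDM: r = D₁/P₀ + g.
D₁ = 7.84 × (1 + 0.032) = 8.0909.
r = 8.0909 / 201.66 + 0.032 = 0.04012 + 0.032 = 0.07212

7.21%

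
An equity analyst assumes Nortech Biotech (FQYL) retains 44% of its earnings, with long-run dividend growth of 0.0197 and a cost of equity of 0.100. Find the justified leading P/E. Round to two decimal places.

6.97

Payout ratio b = 1 − 0.44 = 0.56.
Justified leading P/E = b/(r−g) = 0.56/(0.1−0.0197) = 6.9738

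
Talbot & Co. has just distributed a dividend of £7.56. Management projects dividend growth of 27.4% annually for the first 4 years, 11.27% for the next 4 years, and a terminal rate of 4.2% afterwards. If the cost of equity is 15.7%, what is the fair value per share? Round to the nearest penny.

£165.20

Three-stage DDM. Project D₁…D_8; terminal Gordon value at t=8 with g = 0.042; discount at r = 0.157.
D_1 = 9.6314
D_2 = 12.2705
D_3 = 15.6326
D_4 = 19.9159
D_5 = 22.1604
D_6 = 24.6579
D_7 = 27.4368
D_8 = 30.5289
TV_8 = 31.8112/(0.157−0.042) = 276.6188
P₀ = Σ Dₜ/(1+r)ᵗ + TV_8/(1+r)^8 = 165.1999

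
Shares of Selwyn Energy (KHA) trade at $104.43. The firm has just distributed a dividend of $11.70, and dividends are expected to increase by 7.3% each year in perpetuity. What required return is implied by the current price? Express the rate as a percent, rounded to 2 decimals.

Rearranging the constant-growth DDM: r = D₁/P₀ + g.
D₁ = 11.70 × (1 + 0.073) = 12.5541.
r = 12.5541 / 104.43 + 0.073 = 0.12022 + 0.073 = 0.19322

19.32%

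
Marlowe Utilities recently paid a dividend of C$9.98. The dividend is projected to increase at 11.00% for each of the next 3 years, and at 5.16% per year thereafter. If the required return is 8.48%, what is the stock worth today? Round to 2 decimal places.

Two-stage DDM. Project D₁…D_3 at 0.11, terminal growth 0.0516, discount at r = 0.0848.
D_1 = 11.0778
D_2 = 12.2964
D_3 = 13.6490
Terminal value at t=3: TV = D_4/(r−g) = 14.3532/(0.0848−0.0516) = 432.3266
P₀ = 11.0778/(1+0.0848)^1 + 12.2964/(1+0.0848)^2 + 13.6490/(1+0.0848)^3 + 432.3266/(1+0.0848)^3 = 370.0119

C$370.01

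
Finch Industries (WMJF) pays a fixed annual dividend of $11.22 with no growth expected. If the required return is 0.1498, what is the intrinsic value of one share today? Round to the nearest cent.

$74.90

Zero-growth DDM (perpetuity): P₀ = D/r = 11.22 / 0.1498 = 74.8999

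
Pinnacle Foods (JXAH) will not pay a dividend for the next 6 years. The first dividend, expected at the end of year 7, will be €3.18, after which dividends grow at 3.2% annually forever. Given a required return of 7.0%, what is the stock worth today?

Deferred-dividend DDM. At t=6 the remaining stream is a growing perpetuity with first payment D_7 = 3.18.
V_6 = D_7/(r−g) = 3.18/(0.07−0.032) = 83.6842
P₀ = V_6/(1+r)^6 = 83.6842/(1+0.07)^6 = 55.7623

€55.76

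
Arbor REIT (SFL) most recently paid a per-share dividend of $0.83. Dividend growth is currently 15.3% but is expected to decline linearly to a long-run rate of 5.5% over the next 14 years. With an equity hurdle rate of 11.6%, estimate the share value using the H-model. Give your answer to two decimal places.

H-model: P₀ = D₀[(1+g_L) + H(g_S−g_L)]/(r−g_L), with H = 14/2 = 7.
P₀ = 0.83 × [(1+0.055) + 7×(0.153−0.055)] / (0.116−0.055)
   = 0.83 × 1.7410 / 0.061 = 23.6890

$23.69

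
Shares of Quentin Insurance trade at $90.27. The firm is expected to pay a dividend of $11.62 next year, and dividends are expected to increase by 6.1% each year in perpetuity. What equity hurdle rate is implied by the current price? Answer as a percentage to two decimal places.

Rearranging the constant-growth DDM: r = D₁/P₀ + g.
r = 11.6200 / 90.27 + 0.061 = 0.12872 + 0.061 = 0.18972

18.97%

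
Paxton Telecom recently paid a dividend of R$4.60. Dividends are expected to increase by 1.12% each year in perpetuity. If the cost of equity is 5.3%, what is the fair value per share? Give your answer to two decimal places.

R$111.28

Gordon growth model: P₀ = D₁/(r − g). D₁ = 4.60 × (1 + 0.0112) = 4.6515.
P₀ = 4.6515 / (0.053 − 0.0112) = 4.6515 / 0.0418 = 111.2804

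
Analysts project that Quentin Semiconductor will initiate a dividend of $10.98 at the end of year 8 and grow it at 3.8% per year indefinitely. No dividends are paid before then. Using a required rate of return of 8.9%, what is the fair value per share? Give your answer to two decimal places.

$118.53

Deferred-dividend DDM. At t=7 the remaining stream is a growing perpetuity with first payment D_8 = 10.98.
V_7 = D_8/(r−g) = 10.98/(0.089−0.038) = 215.2941
P₀ = V_7/(1+r)^7 = 215.2941/(1+0.089)^7 = 118.5324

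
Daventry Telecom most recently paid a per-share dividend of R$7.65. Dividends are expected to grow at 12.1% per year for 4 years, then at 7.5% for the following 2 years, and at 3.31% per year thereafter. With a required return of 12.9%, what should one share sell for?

Three-stage DDM. Project D₁…D_6; terminal Gordon value at t=6 with g = 0.0331; discount at r = 0.129.
D_1 = 8.5756
D_2 = 9.6133
D_3 = 10.7765
D_4 = 12.0805
D_5 = 12.9865
D_6 = 13.9605
TV_6 = 14.4226/(0.129−0.0331) = 150.3919
P₀ = Σ Dₜ/(1+r)ᵗ + TV_6/(1+r)^6 = 116.5036

R$116.50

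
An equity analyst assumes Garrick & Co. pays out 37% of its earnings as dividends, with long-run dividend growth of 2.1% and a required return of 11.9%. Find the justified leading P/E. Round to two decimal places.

Justified leading P/E = b/(r−g) = 0.37/(0.119−0.021) = 3.7755

3.78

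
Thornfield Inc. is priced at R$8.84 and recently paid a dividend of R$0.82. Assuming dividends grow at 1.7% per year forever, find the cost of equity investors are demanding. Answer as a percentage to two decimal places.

Rearranging the constant-growth DDM: r = D₁/P₀ + g.
D₁ = 0.82 × (1 + 0.017) = 0.8339.
r = 0.8339 / 8.84 + 0.017 = 0.09434 + 0.017 = 0.11134

11.13%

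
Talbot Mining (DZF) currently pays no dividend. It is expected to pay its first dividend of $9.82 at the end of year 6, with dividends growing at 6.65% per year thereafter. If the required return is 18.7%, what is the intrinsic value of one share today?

$34.58

Deferred-dividend DDM. At t=5 the remaining stream is a growing perpetuity with first payment D_6 = 9.82.
V_5 = D_6/(r−g) = 9.82/(0.187−0.0665) = 81.4938
P₀ = V_5/(1+r)^5 = 81.4938/(1+0.187)^5 = 34.5837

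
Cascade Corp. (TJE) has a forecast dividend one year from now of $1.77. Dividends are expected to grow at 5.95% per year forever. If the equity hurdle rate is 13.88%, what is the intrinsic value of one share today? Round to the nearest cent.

$22.32

Gordon growth model: P₀ = D₁/(r − g), with D₁ = 1.77 given directly.
P₀ = 1.7700 / (0.1388 − 0.0595) = 1.7700 / 0.0793 = 22.3203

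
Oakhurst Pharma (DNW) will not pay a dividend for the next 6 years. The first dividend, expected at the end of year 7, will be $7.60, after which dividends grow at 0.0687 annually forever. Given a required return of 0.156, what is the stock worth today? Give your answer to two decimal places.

Deferred-dividend DDM. At t=6 the remaining stream is a growing perpetuity with first payment D_7 = 7.60.
V_6 = D_7/(r−g) = 7.60/(0.156−0.0687) = 87.0561
P₀ = V_6/(1+r)^6 = 87.0561/(1+0.156)^6 = 36.4798

$36.48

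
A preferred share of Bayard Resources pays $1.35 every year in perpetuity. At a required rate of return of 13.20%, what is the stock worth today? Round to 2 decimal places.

Zero-growth DDM (perpetuity): P₀ = D/r = 1.35 / 0.132 = 10.2273

$10.23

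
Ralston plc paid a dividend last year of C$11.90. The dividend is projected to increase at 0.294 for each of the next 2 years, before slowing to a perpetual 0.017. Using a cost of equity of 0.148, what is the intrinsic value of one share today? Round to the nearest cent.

Two-stage DDM. Project D₁…D_2 at 0.294, terminal growth 0.017, discount at r = 0.148.
D_1 = 15.3986
D_2 = 19.9258
Terminal value at t=2: TV = D_3/(r−g) = 20.2645/(0.148−0.017) = 154.6910
P₀ = 15.3986/(1+0.148)^1 + 19.9258/(1+0.148)^2 + 154.6910/(1+0.148)^2 = 145.9093

C$145.91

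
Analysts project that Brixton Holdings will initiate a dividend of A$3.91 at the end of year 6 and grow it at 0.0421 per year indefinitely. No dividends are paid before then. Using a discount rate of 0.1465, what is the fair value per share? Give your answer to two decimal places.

Deferred-dividend DDM. At t=5 the remaining stream is a growing perpetuity with first payment D_6 = 3.91.
V_5 = D_6/(r−g) = 3.91/(0.1465−0.0421) = 37.4521
P₀ = V_5/(1+r)^5 = 37.4521/(1+0.1465)^5 = 18.9063

A$18.91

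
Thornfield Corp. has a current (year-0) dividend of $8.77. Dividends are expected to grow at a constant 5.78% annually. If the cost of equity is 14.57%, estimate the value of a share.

Gordon growth model: P₀ = D₁/(r − g). D₁ = 8.77 × (1 + 0.0578) = 9.2769.
P₀ = 9.2769 / (0.1457 − 0.0578) = 9.2769 / 0.0879 = 105.5393

$105.54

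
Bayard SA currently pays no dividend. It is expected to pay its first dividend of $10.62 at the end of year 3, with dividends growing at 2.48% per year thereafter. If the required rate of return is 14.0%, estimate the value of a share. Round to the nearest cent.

Deferred-dividend DDM. At t=2 the remaining stream is a growing perpetuity with first payment D_3 = 10.62.
V_2 = D_3/(r−g) = 10.62/(0.14−0.0248) = 92.1875
P₀ = V_2/(1+r)^2 = 92.1875/(1+0.14)^2 = 70.9353

$70.94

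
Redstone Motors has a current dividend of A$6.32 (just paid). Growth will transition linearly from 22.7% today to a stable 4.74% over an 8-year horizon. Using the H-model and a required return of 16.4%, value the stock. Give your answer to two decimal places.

H-model: P₀ = D₀[(1+g_L) + H(g_S−g_L)]/(r−g_L), with H = 8/2 = 4.
P₀ = 6.32 × [(1+0.0474) + 4×(0.227−0.0474)] / (0.164−0.0474)
   = 6.32 × 1.7658 / 0.1166 = 95.7106

A$95.71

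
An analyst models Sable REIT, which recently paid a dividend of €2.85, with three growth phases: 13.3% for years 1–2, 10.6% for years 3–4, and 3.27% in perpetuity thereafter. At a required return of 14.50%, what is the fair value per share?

€34.85

Three-stage DDM. Project D₁…D_4; terminal Gordon value at t=4 with g = 0.0327; discount at r = 0.145.
D_1 = 3.2290
D_2 = 3.6585
D_3 = 4.0463
D_4 = 4.4752
TV_4 = 4.6216/(0.145−0.0327) = 41.1537
P₀ = Σ Dₜ/(1+r)ᵗ + TV_4/(1+r)^4 = 34.8534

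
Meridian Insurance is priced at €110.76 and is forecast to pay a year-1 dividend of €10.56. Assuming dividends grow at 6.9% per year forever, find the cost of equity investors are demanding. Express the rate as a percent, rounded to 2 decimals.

16.43%

Rearranging the constant-growth DDM: r = D₁/P₀ + g.
r = 10.5600 / 110.76 + 0.069 = 0.09534 + 0.069 = 0.16434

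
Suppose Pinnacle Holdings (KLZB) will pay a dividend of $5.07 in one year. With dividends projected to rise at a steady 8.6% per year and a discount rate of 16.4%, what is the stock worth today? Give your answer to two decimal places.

Gordon growth model: P₀ = D₁/(r − g), with D₁ = 5.07 given directly.
P₀ = 5.0700 / (0.164 − 0.086) = 5.0700 / 0.078 = 65.0000

$65.00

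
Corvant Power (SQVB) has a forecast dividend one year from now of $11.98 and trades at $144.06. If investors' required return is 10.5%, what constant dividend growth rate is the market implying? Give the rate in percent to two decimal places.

2.18%

From P₀ = D₁/(r − g), the implied growth is g = r − D₁/P₀.
g = 0.105 − 11.98/144.06 = 0.105 − 0.08316 = 0.02184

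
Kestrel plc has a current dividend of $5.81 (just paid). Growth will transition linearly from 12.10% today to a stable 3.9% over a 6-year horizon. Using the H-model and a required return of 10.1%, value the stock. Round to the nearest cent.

H-model: P₀ = D₀[(1+g_L) + H(g_S−g_L)]/(r−g_L), with H = 6/2 = 3.
P₀ = 5.81 × [(1+0.039) + 3×(0.121−0.039)] / (0.101−0.039)
   = 5.81 × 1.2850 / 0.062 = 120.4169

$120.42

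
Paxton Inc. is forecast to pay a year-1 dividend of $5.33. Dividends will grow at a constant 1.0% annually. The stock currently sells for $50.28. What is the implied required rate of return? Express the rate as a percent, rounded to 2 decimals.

11.60%

Rearranging the constant-growth DDM: r = D₁/P₀ + g.
r = 5.3300 / 50.28 + 0.01 = 0.10601 + 0.01 = 0.11601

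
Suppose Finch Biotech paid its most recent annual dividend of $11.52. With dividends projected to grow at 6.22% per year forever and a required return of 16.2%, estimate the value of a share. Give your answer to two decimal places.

$122.61

Gordon growth model: P₀ = D₁/(r − g). D₁ = 11.52 × (1 + 0.0622) = 12.2365.
P₀ = 12.2365 / (0.162 − 0.0622) = 12.2365 / 0.0998 = 122.6107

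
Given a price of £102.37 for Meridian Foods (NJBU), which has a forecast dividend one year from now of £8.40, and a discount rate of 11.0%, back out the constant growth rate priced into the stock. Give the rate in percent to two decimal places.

2.79%

From P₀ = D₁/(r − g), the implied growth is g = r − D₁/P₀.
g = 0.11 − 8.40/102.37 = 0.11 − 0.08206 = 0.02794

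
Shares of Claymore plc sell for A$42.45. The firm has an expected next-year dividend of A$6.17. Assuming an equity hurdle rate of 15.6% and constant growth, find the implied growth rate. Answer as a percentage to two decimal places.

1.07%

From P₀ = D₁/(r − g), the implied growth is g = r − D₁/P₀.
g = 0.156 − 6.17/42.45 = 0.156 − 0.14535 = 0.01065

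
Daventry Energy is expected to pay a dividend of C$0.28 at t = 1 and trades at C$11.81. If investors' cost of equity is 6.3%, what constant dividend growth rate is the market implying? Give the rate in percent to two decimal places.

From P₀ = D₁/(r − g), the implied growth is g = r − D₁/P₀.
g = 0.063 − 0.28/11.81 = 0.063 − 0.02371 = 0.03929

3.93%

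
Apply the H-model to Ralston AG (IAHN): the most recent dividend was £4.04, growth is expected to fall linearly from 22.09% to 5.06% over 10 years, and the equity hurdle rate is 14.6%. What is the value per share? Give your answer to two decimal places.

H-model: P₀ = D₀[(1+g_L) + H(g_S−g_L)]/(r−g_L), with H = 10/2 = 5.
P₀ = 4.04 × [(1+0.0506) + 5×(0.2209−0.0506)] / (0.146−0.0506)
   = 4.04 × 1.9021 / 0.0954 = 80.5501

£80.55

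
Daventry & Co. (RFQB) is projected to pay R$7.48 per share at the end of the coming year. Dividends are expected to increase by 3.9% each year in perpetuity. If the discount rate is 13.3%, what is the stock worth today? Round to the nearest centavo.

R$79.57

Gordon growth model: P₀ = D₁/(r − g), with D₁ = 7.48 given directly.
P₀ = 7.4800 / (0.133 − 0.039) = 7.4800 / 0.094 = 79.5745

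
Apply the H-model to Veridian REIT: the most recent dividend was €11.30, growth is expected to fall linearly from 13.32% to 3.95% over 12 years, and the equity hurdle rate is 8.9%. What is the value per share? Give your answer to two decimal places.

€365.64

H-model: P₀ = D₀[(1+g_L) + H(g_S−g_L)]/(r−g_L), with H = 12/2 = 6.
P₀ = 11.30 × [(1+0.0395) + 6×(0.1332−0.0395)] / (0.089−0.0395)
   = 11.30 × 1.6017 / 0.0495 = 365.6406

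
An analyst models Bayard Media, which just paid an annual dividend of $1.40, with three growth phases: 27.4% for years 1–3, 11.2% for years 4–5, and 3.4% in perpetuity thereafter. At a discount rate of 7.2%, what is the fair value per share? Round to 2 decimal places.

$79.76

Three-stage DDM. Project D₁…D_5; terminal Gordon value at t=5 with g = 0.034; discount at r = 0.072.
D_1 = 1.7836
D_2 = 2.2723
D_3 = 2.8949
D_4 = 3.2191
D_5 = 3.5797
TV_5 = 3.7014/(0.072−0.034) = 97.4054
P₀ = Σ Dₜ/(1+r)ᵗ + TV_5/(1+r)^5 = 79.7604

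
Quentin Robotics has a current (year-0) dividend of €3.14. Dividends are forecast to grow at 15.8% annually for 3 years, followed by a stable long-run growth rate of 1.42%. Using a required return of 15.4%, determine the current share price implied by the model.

€32.50

Two-stage DDM. Project D₁…D_3 at 0.158, terminal growth 0.0142, discount at r = 0.154.
D_1 = 3.6361
D_2 = 4.2106
D_3 = 4.8759
Terminal value at t=3: TV = D_4/(r−g) = 4.9451/(0.154−0.0142) = 35.3730
P₀ = 3.6361/(1+0.154)^1 + 4.2106/(1+0.154)^2 + 4.8759/(1+0.154)^3 + 35.3730/(1+0.154)^3 = 32.5028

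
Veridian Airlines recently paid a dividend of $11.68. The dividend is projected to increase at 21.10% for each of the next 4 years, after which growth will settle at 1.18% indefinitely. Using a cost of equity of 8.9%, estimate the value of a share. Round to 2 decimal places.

$295.45

Two-stage DDM. Project D₁…D_4 at 0.211, terminal growth 0.0118, discount at r = 0.089.
D_1 = 14.1445
D_2 = 17.1290
D_3 = 20.7432
D_4 = 25.1200
Terminal value at t=4: TV = D_5/(r−g) = 25.4164/(0.089−0.0118) = 329.2280
P₀ = 14.1445/(1+0.089)^1 + 17.1290/(1+0.089)^2 + 20.7432/(1+0.089)^3 + 25.1200/(1+0.089)^4 + 329.2280/(1+0.089)^4 = 295.4462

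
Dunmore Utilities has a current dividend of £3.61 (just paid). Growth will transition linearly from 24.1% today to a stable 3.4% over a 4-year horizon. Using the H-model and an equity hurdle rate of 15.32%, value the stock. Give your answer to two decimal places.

£43.85

H-model: P₀ = D₀[(1+g_L) + H(g_S−g_L)]/(r−g_L), with H = 4/2 = 2.
P₀ = 3.61 × [(1+0.034) + 2×(0.241−0.034)] / (0.1532−0.034)
   = 3.61 × 1.4480 / 0.1192 = 43.8530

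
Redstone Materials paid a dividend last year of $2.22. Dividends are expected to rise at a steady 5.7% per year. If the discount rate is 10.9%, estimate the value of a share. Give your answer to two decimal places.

Gordon growth model: P₀ = D₁/(r − g). D₁ = 2.22 × (1 + 0.057) = 2.3465.
P₀ = 2.3465 / (0.109 − 0.057) = 2.3465 / 0.052 = 45.1258

$45.13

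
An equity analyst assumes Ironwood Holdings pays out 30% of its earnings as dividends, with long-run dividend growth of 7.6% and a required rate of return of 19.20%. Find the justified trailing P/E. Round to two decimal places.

2.78

Justified trailing P/E = b(1+g)/(r−g) = 0.30×(1+0.076)/(0.192−0.076) = 2.7828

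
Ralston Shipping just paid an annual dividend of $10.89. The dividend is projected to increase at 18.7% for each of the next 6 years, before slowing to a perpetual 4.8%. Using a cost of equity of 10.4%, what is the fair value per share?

Two-stage DDM. Project D₁…D_6 at 0.187, terminal growth 0.048, discount at r = 0.104.
D_1 = 12.9264
D_2 = 15.3437
D_3 = 18.2129
D_4 = 21.6188
D_5 = 25.6615
D_6 = 30.4602
Terminal value at t=6: TV = D_7/(r−g) = 31.9222/(0.104−0.048) = 570.0402
P₀ = 12.9264/(1+0.104)^1 + 15.3437/(1+0.104)^2 + 18.2129/(1+0.104)^3 + 21.6188/(1+0.104)^4 + 25.6615/(1+0.104)^5 + 30.4602/(1+0.104)^6 + 570.0402/(1+0.104)^6 = 399.6978

$399.70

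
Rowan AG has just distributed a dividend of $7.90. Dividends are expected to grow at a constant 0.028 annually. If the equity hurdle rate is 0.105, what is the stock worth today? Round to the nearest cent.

$105.47

Gordon growth model: P₀ = D₁/(r − g). D₁ = 7.90 × (1 + 0.028) = 8.1212.
P₀ = 8.1212 / (0.105 − 0.028) = 8.1212 / 0.077 = 105.4701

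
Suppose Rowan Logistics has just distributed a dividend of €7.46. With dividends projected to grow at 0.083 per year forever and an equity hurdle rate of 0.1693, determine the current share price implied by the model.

Gordon growth model: P₀ = D₁/(r − g). D₁ = 7.46 × (1 + 0.083) = 8.0792.
P₀ = 8.0792 / (0.1693 − 0.083) = 8.0792 / 0.0863 = 93.6174

€93.62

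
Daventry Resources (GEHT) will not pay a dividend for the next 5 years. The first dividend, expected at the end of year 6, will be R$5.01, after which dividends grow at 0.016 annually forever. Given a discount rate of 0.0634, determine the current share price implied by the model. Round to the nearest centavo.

Deferred-dividend DDM. At t=5 the remaining stream is a growing perpetuity with first payment D_6 = 5.01.
V_5 = D_6/(r−g) = 5.01/(0.0634−0.016) = 105.6962
P₀ = V_5/(1+r)^5 = 105.6962/(1+0.0634)^5 = 77.7278

R$77.73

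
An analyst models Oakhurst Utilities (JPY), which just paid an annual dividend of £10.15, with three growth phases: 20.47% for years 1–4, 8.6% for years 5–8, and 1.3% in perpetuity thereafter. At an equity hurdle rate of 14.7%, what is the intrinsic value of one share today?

Three-stage DDM. Project D₁…D_8; terminal Gordon value at t=8 with g = 0.013; discount at r = 0.147.
D_1 = 12.2277
D_2 = 14.7307
D_3 = 17.7461
D_4 = 21.3787
D_5 = 23.2173
D_6 = 25.2140
D_7 = 27.3824
D_8 = 29.7373
TV_8 = 30.1238/(0.147−0.013) = 224.8048
P₀ = Σ Dₜ/(1+r)ᵗ + TV_8/(1+r)^8 = 164.1885

£164.19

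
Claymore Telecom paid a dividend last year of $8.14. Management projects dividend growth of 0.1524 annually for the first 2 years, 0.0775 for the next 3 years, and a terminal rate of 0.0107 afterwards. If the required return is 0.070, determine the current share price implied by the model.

Three-stage DDM. Project D₁…D_5; terminal Gordon value at t=5 with g = 0.0107; discount at r = 0.07.
D_1 = 9.3805
D_2 = 10.8101
D_3 = 11.6479
D_4 = 12.5506
D_5 = 13.5233
TV_5 = 13.6680/(0.07−0.0107) = 230.4891
P₀ = Σ Dₜ/(1+r)ᵗ + TV_5/(1+r)^5 = 211.2693

$211.27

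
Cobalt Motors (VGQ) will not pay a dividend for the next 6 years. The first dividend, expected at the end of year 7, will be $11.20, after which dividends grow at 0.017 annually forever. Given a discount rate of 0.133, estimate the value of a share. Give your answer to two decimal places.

$45.64

Deferred-dividend DDM. At t=6 the remaining stream is a growing perpetuity with first payment D_7 = 11.20.
V_6 = D_7/(r−g) = 11.20/(0.133−0.017) = 96.5517
P₀ = V_6/(1+r)^6 = 96.5517/(1+0.133)^6 = 45.6437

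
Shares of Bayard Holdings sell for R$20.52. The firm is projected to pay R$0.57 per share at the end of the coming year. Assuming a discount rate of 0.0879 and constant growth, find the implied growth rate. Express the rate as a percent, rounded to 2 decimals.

From P₀ = D₁/(r − g), the implied growth is g = r − D₁/P₀.
g = 0.0879 − 0.57/20.52 = 0.0879 − 0.02778 = 0.06012

6.01%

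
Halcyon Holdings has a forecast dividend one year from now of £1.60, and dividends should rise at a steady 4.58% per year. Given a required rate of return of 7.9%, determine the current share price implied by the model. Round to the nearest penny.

£48.19

Gordon growth model: P₀ = D₁/(r − g), with D₁ = 1.60 given directly.
P₀ = 1.6000 / (0.079 − 0.0458) = 1.6000 / 0.0332 = 48.1928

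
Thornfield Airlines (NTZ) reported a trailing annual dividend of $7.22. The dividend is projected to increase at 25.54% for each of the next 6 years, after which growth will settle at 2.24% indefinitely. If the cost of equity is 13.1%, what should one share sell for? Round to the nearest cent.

$190.54

Two-stage DDM. Project D₁…D_6 at 0.2554, terminal growth 0.0224, discount at r = 0.131.
D_1 = 9.0640
D_2 = 11.3789
D_3 = 14.2851
D_4 = 17.9335
D_5 = 22.5137
D_6 = 28.2638
Terminal value at t=6: TV = D_7/(r−g) = 28.8969/(0.131−0.0224) = 266.0853
P₀ = 9.0640/(1+0.131)^1 + 11.3789/(1+0.131)^2 + 14.2851/(1+0.131)^3 + 17.9335/(1+0.131)^4 + 22.5137/(1+0.131)^5 + 28.2638/(1+0.131)^6 + 266.0853/(1+0.131)^6 = 190.5425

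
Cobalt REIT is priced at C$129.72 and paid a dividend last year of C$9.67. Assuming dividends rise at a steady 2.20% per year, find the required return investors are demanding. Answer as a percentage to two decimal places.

9.82%

Rearranging the constant-growth DDM: r = D₁/P₀ + g.
D₁ = 9.67 × (1 + 0.022) = 9.8827.
r = 9.8827 / 129.72 + 0.022 = 0.07619 + 0.022 = 0.09819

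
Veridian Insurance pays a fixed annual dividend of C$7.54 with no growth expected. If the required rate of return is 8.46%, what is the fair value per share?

Zero-growth DDM (perpetuity): P₀ = D/r = 7.54 / 0.0846 = 89.1253

C$89.13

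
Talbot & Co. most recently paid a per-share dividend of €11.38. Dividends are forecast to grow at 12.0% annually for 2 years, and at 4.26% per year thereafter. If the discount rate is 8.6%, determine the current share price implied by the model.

€314.61

Two-stage DDM. Project D₁…D_2 at 0.12, terminal growth 0.0426, discount at r = 0.086.
D_1 = 12.7456
D_2 = 14.2751
Terminal value at t=2: TV = D_3/(r−g) = 14.8832/(0.086−0.0426) = 342.9306
P₀ = 12.7456/(1+0.086)^1 + 14.2751/(1+0.086)^2 + 342.9306/(1+0.086)^2 = 314.6080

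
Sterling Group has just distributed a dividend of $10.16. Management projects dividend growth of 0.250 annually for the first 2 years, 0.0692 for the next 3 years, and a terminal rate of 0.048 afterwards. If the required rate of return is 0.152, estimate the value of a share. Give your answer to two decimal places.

$150.33

Three-stage DDM. Project D₁…D_5; terminal Gordon value at t=5 with g = 0.048; discount at r = 0.152.
D_1 = 12.7000
D_2 = 15.8750
D_3 = 16.9735
D_4 = 18.1481
D_5 = 19.4040
TV_5 = 20.3354/(0.152−0.048) = 195.5323
P₀ = Σ Dₜ/(1+r)ᵗ + TV_5/(1+r)^5 = 150.3301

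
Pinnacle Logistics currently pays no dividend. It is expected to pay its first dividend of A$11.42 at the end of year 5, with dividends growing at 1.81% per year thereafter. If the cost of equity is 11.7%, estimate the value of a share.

Deferred-dividend DDM. At t=4 the remaining stream is a growing perpetuity with first payment D_5 = 11.42.
V_4 = D_5/(r−g) = 11.42/(0.117−0.0181) = 115.4702
P₀ = V_4/(1+r)^4 = 115.4702/(1+0.117)^4 = 74.1749

A$74.17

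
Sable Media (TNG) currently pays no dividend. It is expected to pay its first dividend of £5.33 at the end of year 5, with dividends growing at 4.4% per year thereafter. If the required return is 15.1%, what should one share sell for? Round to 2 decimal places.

£28.38

Deferred-dividend DDM. At t=4 the remaining stream is a growing perpetuity with first payment D_5 = 5.33.
V_4 = D_5/(r−g) = 5.33/(0.151−0.044) = 49.8131
P₀ = V_4/(1+r)^4 = 49.8131/(1+0.151)^4 = 28.3819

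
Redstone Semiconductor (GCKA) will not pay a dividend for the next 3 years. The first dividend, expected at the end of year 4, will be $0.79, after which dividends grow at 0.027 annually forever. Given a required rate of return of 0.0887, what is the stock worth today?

$9.92

Deferred-dividend DDM. At t=3 the remaining stream is a growing perpetuity with first payment D_4 = 0.79.
V_3 = D_4/(r−g) = 0.79/(0.0887−0.027) = 12.8039
P₀ = V_3/(1+r)^3 = 12.8039/(1+0.0887)^3 = 9.9224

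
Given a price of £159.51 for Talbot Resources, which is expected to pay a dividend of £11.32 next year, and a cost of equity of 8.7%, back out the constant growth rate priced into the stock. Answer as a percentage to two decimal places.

From P₀ = D₁/(r − g), the implied growth is g = r − D₁/P₀.
g = 0.087 − 11.32/159.51 = 0.087 − 0.07097 = 0.01603

1.60%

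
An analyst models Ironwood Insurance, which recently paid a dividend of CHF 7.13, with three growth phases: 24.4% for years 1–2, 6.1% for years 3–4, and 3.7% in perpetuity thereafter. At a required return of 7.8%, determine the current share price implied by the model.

Three-stage DDM. Project D₁…D_4; terminal Gordon value at t=4 with g = 0.037; discount at r = 0.078.
D_1 = 8.8697
D_2 = 11.0339
D_3 = 11.7070
D_4 = 12.4211
TV_4 = 12.8807/(0.078−0.037) = 314.1637
P₀ = Σ Dₜ/(1+r)ᵗ + TV_4/(1+r)^4 = 268.9041

CHF 268.90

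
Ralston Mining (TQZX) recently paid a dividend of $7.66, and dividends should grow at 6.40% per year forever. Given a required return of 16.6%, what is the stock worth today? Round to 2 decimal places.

$79.90

Gordon growth model: P₀ = D₁/(r − g). D₁ = 7.66 × (1 + 0.064) = 8.1502.
P₀ = 8.1502 / (0.166 − 0.064) = 8.1502 / 0.102 = 79.9043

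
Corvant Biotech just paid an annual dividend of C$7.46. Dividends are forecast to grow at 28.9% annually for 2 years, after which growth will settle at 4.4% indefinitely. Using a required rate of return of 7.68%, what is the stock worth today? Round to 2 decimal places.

Two-stage DDM. Project D₁…D_2 at 0.289, terminal growth 0.044, discount at r = 0.0768.
D_1 = 9.6159
D_2 = 12.3949
Terminal value at t=2: TV = D_3/(r−g) = 12.9403/(0.0768−0.044) = 394.5221
P₀ = 9.6159/(1+0.0768)^1 + 12.3949/(1+0.0768)^2 + 394.5221/(1+0.0768)^2 = 359.8725

C$359.87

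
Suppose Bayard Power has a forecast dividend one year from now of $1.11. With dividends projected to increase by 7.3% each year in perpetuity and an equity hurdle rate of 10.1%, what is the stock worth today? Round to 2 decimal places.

$39.64

Gordon growth model: P₀ = D₁/(r − g), with D₁ = 1.11 given directly.
P₀ = 1.1100 / (0.101 − 0.073) = 1.1100 / 0.028 = 39.6429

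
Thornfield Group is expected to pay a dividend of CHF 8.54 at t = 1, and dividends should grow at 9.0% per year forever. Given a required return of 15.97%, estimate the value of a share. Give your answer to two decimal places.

Gordon growth model: P₀ = D₁/(r − g), with D₁ = 8.54 given directly.
P₀ = 8.5400 / (0.1597 − 0.09) = 8.5400 / 0.0697 = 122.5251

CHF 122.53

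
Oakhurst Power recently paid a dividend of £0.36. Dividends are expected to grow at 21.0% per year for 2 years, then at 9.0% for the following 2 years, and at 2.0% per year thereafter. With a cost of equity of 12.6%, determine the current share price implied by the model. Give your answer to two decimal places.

£5.34

Three-stage DDM. Project D₁…D_4; terminal Gordon value at t=4 with g = 0.02; discount at r = 0.126.
D_1 = 0.4356
D_2 = 0.5271
D_3 = 0.5745
D_4 = 0.6262
TV_4 = 0.6387/(0.126−0.02) = 6.0259
P₀ = Σ Dₜ/(1+r)ᵗ + TV_4/(1+r)^4 = 5.3431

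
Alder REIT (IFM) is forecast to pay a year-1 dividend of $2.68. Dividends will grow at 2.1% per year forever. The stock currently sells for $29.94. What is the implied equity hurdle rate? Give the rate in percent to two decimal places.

11.05%

Rearranging the constant-growth DDM: r = D₁/P₀ + g.
r = 2.6800 / 29.94 + 0.021 = 0.08951 + 0.021 = 0.11051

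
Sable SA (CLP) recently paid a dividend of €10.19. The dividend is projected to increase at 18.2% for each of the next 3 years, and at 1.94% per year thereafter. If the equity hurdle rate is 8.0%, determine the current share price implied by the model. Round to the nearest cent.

€261.43

Two-stage DDM. Project D₁…D_3 at 0.182, terminal growth 0.0194, discount at r = 0.08.
D_1 = 12.0446
D_2 = 14.2367
D_3 = 16.8278
Terminal value at t=3: TV = D_4/(r−g) = 17.1542/(0.08−0.0194) = 283.0731
P₀ = 12.0446/(1+0.08)^1 + 14.2367/(1+0.08)^2 + 16.8278/(1+0.08)^3 + 283.0731/(1+0.08)^3 = 261.4290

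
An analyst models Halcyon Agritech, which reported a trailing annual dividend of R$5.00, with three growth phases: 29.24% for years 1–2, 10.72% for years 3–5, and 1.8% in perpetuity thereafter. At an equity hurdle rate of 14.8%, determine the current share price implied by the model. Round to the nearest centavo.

R$74.18

Three-stage DDM. Project D₁…D_5; terminal Gordon value at t=5 with g = 0.018; discount at r = 0.148.
D_1 = 6.4620
D_2 = 8.3515
D_3 = 9.2468
D_4 = 10.2380
D_5 = 11.3355
TV_5 = 11.5396/(0.148−0.018) = 88.7660
P₀ = Σ Dₜ/(1+r)ᵗ + TV_5/(1+r)^5 = 74.1753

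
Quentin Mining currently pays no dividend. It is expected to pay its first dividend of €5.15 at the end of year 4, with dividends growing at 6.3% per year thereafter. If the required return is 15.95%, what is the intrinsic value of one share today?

Deferred-dividend DDM. At t=3 the remaining stream is a growing perpetuity with first payment D_4 = 5.15.
V_3 = D_4/(r−g) = 5.15/(0.1595−0.063) = 53.3679
P₀ = V_3/(1+r)^3 = 53.3679/(1+0.1595)^3 = 34.2348

€34.23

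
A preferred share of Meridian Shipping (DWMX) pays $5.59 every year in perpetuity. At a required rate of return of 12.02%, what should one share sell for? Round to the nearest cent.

Zero-growth DDM (perpetuity): P₀ = D/r = 5.59 / 0.1202 = 46.5058

$46.51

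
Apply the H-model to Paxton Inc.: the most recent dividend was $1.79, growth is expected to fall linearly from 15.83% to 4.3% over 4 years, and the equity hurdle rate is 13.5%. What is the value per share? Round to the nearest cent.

H-model: P₀ = D₀[(1+g_L) + H(g_S−g_L)]/(r−g_L), with H = 4/2 = 2.
P₀ = 1.79 × [(1+0.043) + 2×(0.1583−0.043)] / (0.135−0.043)
   = 1.79 × 1.2736 / 0.092 = 24.7798

$24.78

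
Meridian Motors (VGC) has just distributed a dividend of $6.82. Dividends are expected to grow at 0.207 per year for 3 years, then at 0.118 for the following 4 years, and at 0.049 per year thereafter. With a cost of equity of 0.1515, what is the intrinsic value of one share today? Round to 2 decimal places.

Three-stage DDM. Project D₁…D_7; terminal Gordon value at t=7 with g = 0.049; discount at r = 0.1515.
D_1 = 8.2317
D_2 = 9.9357
D_3 = 11.9924
D_4 = 13.4075
D_5 = 14.9896
D_6 = 16.7584
D_7 = 18.7358
TV_7 = 19.6539/(0.1515−0.049) = 191.7454
P₀ = Σ Dₜ/(1+r)ᵗ + TV_7/(1+r)^7 = 123.1240

$123.12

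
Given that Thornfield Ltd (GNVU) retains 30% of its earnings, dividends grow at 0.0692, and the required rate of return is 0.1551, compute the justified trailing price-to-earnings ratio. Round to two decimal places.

8.71

Payout ratio b = 1 − 0.30 = 0.70.
Justified trailing P/E = b(1+g)/(r−g) = 0.70×(1+0.0692)/(0.1551−0.0692) = 8.7129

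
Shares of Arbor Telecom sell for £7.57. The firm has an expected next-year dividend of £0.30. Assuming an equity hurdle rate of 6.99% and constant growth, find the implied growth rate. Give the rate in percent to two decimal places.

3.03%

From P₀ = D₁/(r − g), the implied growth is g = r − D₁/P₀.
g = 0.0699 − 0.30/7.57 = 0.0699 − 0.03963 = 0.03027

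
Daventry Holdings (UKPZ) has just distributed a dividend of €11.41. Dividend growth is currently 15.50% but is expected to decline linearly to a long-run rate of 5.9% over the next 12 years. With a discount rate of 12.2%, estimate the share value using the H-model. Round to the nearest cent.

H-model: P₀ = D₀[(1+g_L) + H(g_S−g_L)]/(r−g_L), with H = 12/2 = 6.
P₀ = 11.41 × [(1+0.059) + 6×(0.155−0.059)] / (0.122−0.059)
   = 11.41 × 1.6350 / 0.063 = 296.1167

€296.12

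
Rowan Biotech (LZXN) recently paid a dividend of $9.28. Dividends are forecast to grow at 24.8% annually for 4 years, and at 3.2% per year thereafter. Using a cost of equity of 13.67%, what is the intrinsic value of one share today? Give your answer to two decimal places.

$180.05

Two-stage DDM. Project D₁…D_4 at 0.248, terminal growth 0.032, discount at r = 0.1367.
D_1 = 11.5814
D_2 = 14.4536
D_3 = 18.0381
D_4 = 22.5116
Terminal value at t=4: TV = D_5/(r−g) = 23.2320/(0.1367−0.032) = 221.8908
P₀ = 11.5814/(1+0.1367)^1 + 14.4536/(1+0.1367)^2 + 18.0381/(1+0.1367)^3 + 22.5116/(1+0.1367)^4 + 221.8908/(1+0.1367)^4 = 180.0501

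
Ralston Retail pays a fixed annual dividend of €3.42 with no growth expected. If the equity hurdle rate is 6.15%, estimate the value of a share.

€55.61

Zero-growth DDM (perpetuity): P₀ = D/r = 3.42 / 0.0615 = 55.6098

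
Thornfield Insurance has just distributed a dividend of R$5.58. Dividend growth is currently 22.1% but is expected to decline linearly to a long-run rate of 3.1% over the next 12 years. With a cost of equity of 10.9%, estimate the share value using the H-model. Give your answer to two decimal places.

H-model: P₀ = D₀[(1+g_L) + H(g_S−g_L)]/(r−g_L), with H = 12/2 = 6.
P₀ = 5.58 × [(1+0.031) + 6×(0.221−0.031)] / (0.109−0.031)
   = 5.58 × 2.1710 / 0.078 = 155.3100

R$155.31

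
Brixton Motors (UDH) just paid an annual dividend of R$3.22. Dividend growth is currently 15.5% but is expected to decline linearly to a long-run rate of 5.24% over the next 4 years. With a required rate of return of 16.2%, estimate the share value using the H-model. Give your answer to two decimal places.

R$36.95

H-model: P₀ = D₀[(1+g_L) + H(g_S−g_L)]/(r−g_L), with H = 4/2 = 2.
P₀ = 3.22 × [(1+0.0524) + 2×(0.155−0.0524)] / (0.162−0.0524)
   = 3.22 × 1.2576 / 0.1096 = 36.9477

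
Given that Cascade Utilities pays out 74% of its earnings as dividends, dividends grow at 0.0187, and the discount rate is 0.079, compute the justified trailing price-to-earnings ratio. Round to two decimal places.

12.50

Justified trailing P/E = b(1+g)/(r−g) = 0.74×(1+0.0187)/(0.079−0.0187) = 12.5015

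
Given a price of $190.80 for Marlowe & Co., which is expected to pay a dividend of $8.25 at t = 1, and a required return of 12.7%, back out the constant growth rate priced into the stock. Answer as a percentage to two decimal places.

8.38%

From P₀ = D₁/(r − g), the implied growth is g = r − D₁/P₀.
g = 0.127 − 8.25/190.80 = 0.127 − 0.04324 = 0.08376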